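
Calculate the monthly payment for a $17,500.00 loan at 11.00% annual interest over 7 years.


Loan payment formula: PMT = PV × r / (1 − (1 + r)^(−n))
Monthly rate r = 0.11/12 ≈ 0.00916667, n = 84 months
Denominator: 1 − (1 + 0.11/12)^(−84) = 0.535360
PMT = $17,500.00 × (0.11/12) / 0.535360
PMT = $299.64 per month

PMT = PV × r / (1-(1+r)^(-n)) = $299.64/month


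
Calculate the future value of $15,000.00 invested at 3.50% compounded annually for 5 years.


Compound interest formula: A = P(1 + r/n)^(nt)
A = $15,000.00 × (1 + 0.035/1)^(1 × 5)
Growth factor: (1 + 0.035/1)^5 = 1.187686
A = $15,000.00 × 1.187686
A = $17,815.29

A = P(1 + r/n)^(nt) = $17,815.29


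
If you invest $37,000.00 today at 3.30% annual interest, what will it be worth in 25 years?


Future value formula: FV = PV × (1 + r)^t
FV = $37,000.00 × (1 + 0.033)^25
FV = $37,000.00 × 2.251687
FV = $83,312.42

FV = PV × (1 + r)^t = $83,312.42


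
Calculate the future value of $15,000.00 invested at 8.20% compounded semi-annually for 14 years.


Compound interest formula: A = P(1 + r/n)^(nt)
A = $15,000.00 × (1 + 0.082/2)^(2 × 14)
Growth factor: (1 + 0.082/2)^28 = 3.0804944
A = $15,000.00 × 3.0804944
A = $46,207.42

A = P(1 + r/n)^(nt) = $46,207.42


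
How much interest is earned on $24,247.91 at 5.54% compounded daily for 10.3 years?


Compound interest earned = final amount − principal.
A = P(1 + r/n)^(nt) = $24,247.91 × (1 + 0.0554/365)^(365 × 10.3) = $42,901.51
Interest = A − P = $42,901.51 − $24,247.91 = $18,653.60

Interest = A - P = $18,653.60


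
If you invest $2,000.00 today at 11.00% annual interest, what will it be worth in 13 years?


Future value formula: FV = PV × (1 + r)^t
FV = $2,000.00 × (1 + 0.11)^13
FV = $2,000.00 × 3.883280
FV = $7,766.56

FV = PV × (1 + r)^t = $7,766.56


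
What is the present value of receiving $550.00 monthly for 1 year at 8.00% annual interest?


Present value of an ordinary annuity: PV = PMT × (1 − (1 + r)^(−n)) / r
Monthly rate r = 0.08/12 ≈ 0.00666667, n = 12
PV = $550.00 × (1 − (1 + 0.08/12)^(−12)) / (0.08/12)
PV = $550.00 × 11.495782
PV = $6,322.68

PV = PMT × (1-(1+r)^(-n))/r = $6,322.68


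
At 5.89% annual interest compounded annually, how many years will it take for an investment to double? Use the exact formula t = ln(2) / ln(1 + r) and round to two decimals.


Doubling condition: (1 + r)^t = 2
Take ln of both sides: t × ln(1 + r) = ln(2)
t = ln(2) / ln(1 + r)
t = 0.693147 / 0.057231
t = 12.11

t = ln(2) / ln(1 + r) = 12.11 years


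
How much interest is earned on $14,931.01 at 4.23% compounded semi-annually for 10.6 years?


Compound interest earned = final amount − principal.
A = P(1 + r/n)^(nt) = $14,931.01 × (1 + 0.0423/2)^(2 × 10.6) = $23,269.52
Interest = A − P = $23,269.52 − $14,931.01 = $8,338.51

Interest = A - P = $8,338.51


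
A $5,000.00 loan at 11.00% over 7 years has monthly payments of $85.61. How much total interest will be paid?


Total paid over the life of the loan = PMT × n.
Total paid = $85.61 × 84 = $7,191.24
Total interest = total paid − principal = $7,191.24 − $5,000.00 = $2,191.24

Total interest = (PMT × n) - PV = $2,191.24


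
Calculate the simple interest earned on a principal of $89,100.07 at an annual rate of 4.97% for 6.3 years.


Simple interest formula: I = P × r × t
I = $89,100.07 × 0.0497 × 6.3
I = $27,898.12

I = P × r × t = $27,898.12


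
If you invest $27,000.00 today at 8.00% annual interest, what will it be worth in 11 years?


Future value formula: FV = PV × (1 + r)^t
FV = $27,000.00 × (1 + 0.08)^11
FV = $27,000.00 × 2.331639
FV = $62,954.25

FV = PV × (1 + r)^t = $62,954.25


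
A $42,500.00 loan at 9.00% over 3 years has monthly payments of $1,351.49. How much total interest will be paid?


Total paid over the life of the loan = PMT × n.
Total paid = $1,351.49 × 36 = $48,653.64
Total interest = total paid − principal = $48,653.64 − $42,500.00 = $6,153.64

Total interest = (PMT × n) - PV = $6,153.64


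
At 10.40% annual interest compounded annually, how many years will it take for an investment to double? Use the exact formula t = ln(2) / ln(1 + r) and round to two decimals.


Doubling condition: (1 + r)^t = 2
Take ln of both sides: t × ln(1 + r) = ln(2)
t = ln(2) / ln(1 + r)
t = 0.693147 / 0.098940
t = 7.01

t = ln(2) / ln(1 + r) = 7.01 years


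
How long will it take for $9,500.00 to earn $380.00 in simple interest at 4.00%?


Rearrange the simple interest formula for t:
I = P × r × t  ⇒  t = I / (P × r)
t = $380.00 / ($9,500.00 × 0.04)
t = 1

t = I/(P×r) = 1 year


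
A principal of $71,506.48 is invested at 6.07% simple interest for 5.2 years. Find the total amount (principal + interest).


Total amount formula: A = P(1 + rt) = P + P·r·t
Interest: I = P × r × t = $71,506.48 × 0.0607 × 5.2 = $22,570.31
A = P + I = $71,506.48 + $22,570.31 = $94,076.79

A = P + I = P(1 + rt) = $94,076.79


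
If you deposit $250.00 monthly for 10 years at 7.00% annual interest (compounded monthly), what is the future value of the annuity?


Future value of an ordinary annuity: FV = PMT × ((1 + r)^n − 1) / r
Monthly rate r = 0.07/12 ≈ 0.00583333, n = 120
FV = $250.00 × ((1 + 0.07/12)^120 − 1) / (0.07/12)
FV = $250.00 × 173.084807
FV = $43,271.20

FV = PMT × ((1+r)^n - 1)/r = $43,271.20


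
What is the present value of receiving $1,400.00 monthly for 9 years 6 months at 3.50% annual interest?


Present value of an ordinary annuity: PV = PMT × (1 − (1 + r)^(−n)) / r
Monthly rate r = 0.035/12 ≈ 0.00291667, n = 114
PV = $1,400.00 × (1 − (1 + 0.035/12)^(−114)) / (0.035/12)
PV = $1,400.00 × 96.865436
PV = $135,611.61

PV = PMT × (1-(1+r)^(-n))/r = $135,611.61


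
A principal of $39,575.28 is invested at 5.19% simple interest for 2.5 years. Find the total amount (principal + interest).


Total amount formula: A = P(1 + rt) = P + P·r·t
Interest: I = P × r × t = $39,575.28 × 0.0519 × 2.5 = $5,134.89
A = P + I = $39,575.28 + $5,134.89 = $44,710.17

A = P + I = P(1 + rt) = $44,710.17


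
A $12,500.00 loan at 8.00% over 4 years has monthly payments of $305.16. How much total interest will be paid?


Total paid over the life of the loan = PMT × n.
Total paid = $305.16 × 48 = $14,647.68
Total interest = total paid − principal = $14,647.68 − $12,500.00 = $2,147.68

Total interest = (PMT × n) - PV = $2,147.68


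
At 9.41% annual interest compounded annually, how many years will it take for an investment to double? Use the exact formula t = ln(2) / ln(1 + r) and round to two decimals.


Doubling condition: (1 + r)^t = 2
Take ln of both sides: t × ln(1 + r) = ln(2)
t = ln(2) / ln(1 + r)
t = 0.693147 / 0.089932
t = 7.71

t = ln(2) / ln(1 + r) = 7.71 years


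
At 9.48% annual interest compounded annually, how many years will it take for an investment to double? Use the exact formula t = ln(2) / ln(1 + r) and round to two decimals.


Doubling condition: (1 + r)^t = 2
Take ln of both sides: t × ln(1 + r) = ln(2)
t = ln(2) / ln(1 + r)
t = 0.693147 / 0.090572
t = 7.65

t = ln(2) / ln(1 + r) = 7.65 years


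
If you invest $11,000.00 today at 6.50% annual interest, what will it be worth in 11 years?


Future value formula: FV = PV × (1 + r)^t
FV = $11,000.00 × (1 + 0.065)^11
FV = $11,000.00 × 1.9991514
FV = $21,990.67

FV = PV × (1 + r)^t = $21,990.67


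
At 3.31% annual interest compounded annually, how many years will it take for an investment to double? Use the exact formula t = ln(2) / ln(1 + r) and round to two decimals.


Doubling condition: (1 + r)^t = 2
Take ln of both sides: t × ln(1 + r) = ln(2)
t = ln(2) / ln(1 + r)
t = 0.693147 / 0.032564
t = 21.29

t = ln(2) / ln(1 + r) = 21.29 years


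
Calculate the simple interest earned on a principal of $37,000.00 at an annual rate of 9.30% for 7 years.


Simple interest formula: I = P × r × t
I = $37,000.00 × 0.093 × 7
I = $24,087.00

I = P × r × t = $24,087.00


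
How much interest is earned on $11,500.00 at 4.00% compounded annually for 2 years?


Compound interest earned = final amount − principal.
A = P(1 + r/n)^(nt) = $11,500.00 × (1 + 0.04/1)^(1 × 2) = $12,438.40
Interest = A − P = $12,438.40 − $11,500.00 = $938.40

Interest = A - P = $938.40


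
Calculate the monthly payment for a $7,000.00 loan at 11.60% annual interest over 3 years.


Loan payment formula: PMT = PV × r / (1 − (1 + r)^(−n))
Monthly rate r = 0.116/12 ≈ 0.00966667, n = 36 months
Denominator: 1 − (1 + 0.116/12)^(−36) = 0.292720
PMT = $7,000.00 × (0.116/12) / 0.292720
PMT = $231.17 per month

PMT = PV × r / (1-(1+r)^(-n)) = $231.17/month


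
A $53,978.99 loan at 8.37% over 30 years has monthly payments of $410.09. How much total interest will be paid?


Total paid over the life of the loan = PMT × n.
Total paid = $410.09 × 360 = $147,632.40
Total interest = total paid − principal = $147,632.40 − $53,978.99 = $93,653.41

Total interest = (PMT × n) - PV = $93,653.41


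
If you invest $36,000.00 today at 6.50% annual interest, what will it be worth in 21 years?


Future value formula: FV = PV × (1 + r)^t
FV = $36,000.00 × (1 + 0.065)^21
FV = $36,000.00 × 3.752682
FV = $135,096.55

FV = PV × (1 + r)^t = $135,096.55


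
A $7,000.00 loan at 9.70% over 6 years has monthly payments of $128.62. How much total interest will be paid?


Total paid over the life of the loan = PMT × n.
Total paid = $128.62 × 72 = $9,260.64
Total interest = total paid − principal = $9,260.64 − $7,000.00 = $2,260.64

Total interest = (PMT × n) - PV = $2,260.64


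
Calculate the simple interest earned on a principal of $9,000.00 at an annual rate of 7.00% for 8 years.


Simple interest formula: I = P × r × t
I = $9,000.00 × 0.07 × 8
I = $5,040.00

I = P × r × t = $5,040.00


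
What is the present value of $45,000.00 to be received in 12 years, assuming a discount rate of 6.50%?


Present value formula: PV = FV / (1 + r)^t
PV = $45,000.00 / (1 + 0.065)^12
PV = $45,000.00 / 2.129096
PV = $21,135.73

PV = FV / (1 + r)^t = $21,135.73


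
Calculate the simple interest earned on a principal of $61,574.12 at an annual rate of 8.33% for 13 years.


Simple interest formula: I = P × r × t
I = $61,574.12 × 0.0833 × 13
I = $66,678.61

I = P × r × t = $66,678.61


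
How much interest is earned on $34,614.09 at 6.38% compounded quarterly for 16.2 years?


Compound interest earned = final amount − principal.
A = P(1 + r/n)^(nt) = $34,614.09 × (1 + 0.0638/4)^(4 × 16.2) = $96,511.75
Interest = A − P = $96,511.75 − $34,614.09 = $61,897.66

Interest = A - P = $61,897.66


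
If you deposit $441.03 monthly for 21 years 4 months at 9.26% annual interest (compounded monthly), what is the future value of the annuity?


Future value of an ordinary annuity: FV = PMT × ((1 + r)^n − 1) / r
Monthly rate r = 0.0926/12 ≈ 0.00771667, n = 256
FV = $441.03 × ((1 + 0.0926/12)^256 − 1) / (0.0926/12)
FV = $441.03 × 797.691165
FV = $351,805.73

FV = PMT × ((1+r)^n - 1)/r = $351,805.73


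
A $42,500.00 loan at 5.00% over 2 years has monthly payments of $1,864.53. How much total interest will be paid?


Total paid over the life of the loan = PMT × n.
Total paid = $1,864.53 × 24 = $44,748.72
Total interest = total paid − principal = $44,748.72 − $42,500.00 = $2,248.72

Total interest = (PMT × n) - PV = $2,248.72


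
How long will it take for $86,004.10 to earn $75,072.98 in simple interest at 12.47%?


Rearrange the simple interest formula for t:
I = P × r × t  ⇒  t = I / (P × r)
t = $75,072.98 / ($86,004.10 × 0.1247)
t = 7

t = I/(P×r) = 7 years


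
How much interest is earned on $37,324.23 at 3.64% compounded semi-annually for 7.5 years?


Compound interest earned = final amount − principal.
A = P(1 + r/n)^(nt) = $37,324.23 × (1 + 0.0364/2)^(2 × 7.5) = $48,920.09
Interest = A − P = $48,920.09 − $37,324.23 = $11,595.86

Interest = A - P = $11,595.86


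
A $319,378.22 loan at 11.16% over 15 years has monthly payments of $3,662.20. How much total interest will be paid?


Total paid over the life of the loan = PMT × n.
Total paid = $3,662.20 × 180 = $659,196.00
Total interest = total paid − principal = $659,196.00 − $319,378.22 = $339,817.78

Total interest = (PMT × n) - PV = $339,817.78


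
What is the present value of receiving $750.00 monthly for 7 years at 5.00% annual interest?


Present value of an ordinary annuity: PV = PMT × (1 − (1 + r)^(−n)) / r
Monthly rate r = 0.05/12 ≈ 0.00416667, n = 84
PV = $750.00 × (1 − (1 + 0.05/12)^(−84)) / (0.05/12)
PV = $750.00 × 70.751835
PV = $53,063.88

PV = PMT × (1-(1+r)^(-n))/r = $53,063.88


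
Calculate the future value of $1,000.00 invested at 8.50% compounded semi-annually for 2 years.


Compound interest formula: A = P(1 + r/n)^(nt)
A = $1,000.00 × (1 + 0.085/2)^(2 × 2)
Growth factor: (1 + 0.085/2)^4 = 1.181148
A = $1,000.00 × 1.181148
A = $1,181.15

A = P(1 + r/n)^(nt) = $1,181.15


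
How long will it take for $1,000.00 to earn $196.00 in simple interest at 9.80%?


Rearrange the simple interest formula for t:
I = P × r × t  ⇒  t = I / (P × r)
t = $196.00 / ($1,000.00 × 0.098)
t = 2

t = I/(P×r) = 2 years


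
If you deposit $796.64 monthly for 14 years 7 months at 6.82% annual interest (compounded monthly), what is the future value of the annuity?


Future value of an ordinary annuity: FV = PMT × ((1 + r)^n − 1) / r
Monthly rate r = 0.0682/12 ≈ 0.00568333, n = 175
FV = $796.64 × ((1 + 0.0682/12)^175 − 1) / (0.0682/12)
FV = $796.64 × 298.415724
FV = $237,729.90

FV = PMT × ((1+r)^n - 1)/r = $237,729.90


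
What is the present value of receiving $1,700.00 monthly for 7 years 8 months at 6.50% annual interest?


Present value of an ordinary annuity: PV = PMT × (1 − (1 + r)^(−n)) / r
Monthly rate r = 0.065/12 ≈ 0.00541667, n = 92
PV = $1,700.00 × (1 − (1 + 0.065/12)^(−92)) / (0.065/12)
PV = $1,700.00 × 72.302777
PV = $122,914.72

PV = PMT × (1-(1+r)^(-n))/r = $122,914.72


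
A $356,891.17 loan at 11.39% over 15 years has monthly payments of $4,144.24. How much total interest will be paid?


Total paid over the life of the loan = PMT × n.
Total paid = $4,144.24 × 180 = $745,963.20
Total interest = total paid − principal = $745,963.20 − $356,891.17 = $389,072.03

Total interest = (PMT × n) - PV = $389,072.03


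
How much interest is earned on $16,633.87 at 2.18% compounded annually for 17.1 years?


Compound interest earned = final amount − principal.
A = P(1 + r/n)^(nt) = $16,633.87 × (1 + 0.0218/1)^(1 × 17.1) = $24,051.94
Interest = A − P = $24,051.94 − $16,633.87 = $7,418.07

Interest = A - P = $7,418.07


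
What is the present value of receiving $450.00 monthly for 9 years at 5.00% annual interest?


Present value of an ordinary annuity: PV = PMT × (1 − (1 + r)^(−n)) / r
Monthly rate r = 0.05/12 ≈ 0.00416667, n = 108
PV = $450.00 × (1 − (1 + 0.05/12)^(−108)) / (0.05/12)
PV = $450.00 × 86.826108
PV = $39,071.75

PV = PMT × (1-(1+r)^(-n))/r = $39,071.75


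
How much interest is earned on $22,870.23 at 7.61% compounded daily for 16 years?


Compound interest earned = final amount − principal.
A = P(1 + r/n)^(nt) = $22,870.23 × (1 + 0.0761/365)^(365 × 16) = $77,270.26
Interest = A − P = $77,270.26 − $22,870.23 = $54,400.03

Interest = A - P = $54,400.03


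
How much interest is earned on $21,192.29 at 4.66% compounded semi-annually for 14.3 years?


Compound interest earned = final amount − principal.
A = P(1 + r/n)^(nt) = $21,192.29 × (1 + 0.0466/2)^(2 × 14.3) = $40,950.85
Interest = A − P = $40,950.85 − $21,192.29 = $19,758.56

Interest = A - P = $19,758.56


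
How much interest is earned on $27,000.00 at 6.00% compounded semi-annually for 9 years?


Compound interest earned = final amount − principal.
A = P(1 + r/n)^(nt) = $27,000.00 × (1 + 0.06/2)^(2 × 9) = $45,965.69
Interest = A − P = $45,965.69 − $27,000.00 = $18,965.69

Interest = A - P = $18,965.69


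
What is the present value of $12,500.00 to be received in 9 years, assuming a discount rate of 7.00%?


Present value formula: PV = FV / (1 + r)^t
PV = $12,500.00 / (1 + 0.07)^9
PV = $12,500.00 / 1.838459
PV = $6,799.17

PV = FV / (1 + r)^t = $6,799.17


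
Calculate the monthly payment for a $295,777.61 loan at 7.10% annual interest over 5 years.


Loan payment formula: PMT = PV × r / (1 − (1 + r)^(−n))
Monthly rate r = 0.071/12 ≈ 0.00591667, n = 60 months
Denominator: 1 − (1 + 0.071/12)^(−60) = 0.2980927
PMT = $295,777.61 × (0.071/12) / 0.2980927
PMT = $5,870.72 per month

PMT = PV × r / (1-(1+r)^(-n)) = $5,870.72/month


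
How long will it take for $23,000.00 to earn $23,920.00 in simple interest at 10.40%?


Rearrange the simple interest formula for t:
I = P × r × t  ⇒  t = I / (P × r)
t = $23,920.00 / ($23,000.00 × 0.104)
t = 10

t = I/(P×r) = 10 years


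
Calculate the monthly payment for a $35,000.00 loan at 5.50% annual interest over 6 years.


Loan payment formula: PMT = PV × r / (1 − (1 + r)^(−n))
Monthly rate r = 0.055/12 ≈ 0.00458333, n = 72 months
Denominator: 1 − (1 + 0.055/12)^(−72) = 0.280534
PMT = $35,000.00 × (0.055/12) / 0.280534
PMT = $571.83 per month

PMT = PV × r / (1-(1+r)^(-n)) = $571.83/month


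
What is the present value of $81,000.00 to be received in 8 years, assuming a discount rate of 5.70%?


Present value formula: PV = FV / (1 + r)^t
PV = $81,000.00 / (1 + 0.057)^8
PV = $81,000.00 / 1.5581164
PV = $51,985.85

PV = FV / (1 + r)^t = $51,985.85


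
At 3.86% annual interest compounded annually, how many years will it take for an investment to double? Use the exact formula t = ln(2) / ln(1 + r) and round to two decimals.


Doubling condition: (1 + r)^t = 2
Take ln of both sides: t × ln(1 + r) = ln(2)
t = ln(2) / ln(1 + r)
t = 0.693147 / 0.037874
t = 18.30

t = ln(2) / ln(1 + r) = 18.30 years


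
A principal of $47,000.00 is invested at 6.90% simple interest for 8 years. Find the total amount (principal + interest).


Total amount formula: A = P(1 + rt) = P + P·r·t
Interest: I = P × r × t = $47,000.00 × 0.069 × 8 = $25,944.00
A = P + I = $47,000.00 + $25,944.00 = $72,944.00

A = P + I = P(1 + rt) = $72,944.00


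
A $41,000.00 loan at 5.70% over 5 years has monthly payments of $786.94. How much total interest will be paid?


Total paid over the life of the loan = PMT × n.
Total paid = $786.94 × 60 = $47,216.40
Total interest = total paid − principal = $47,216.40 − $41,000.00 = $6,216.40

Total interest = (PMT × n) - PV = $6,216.40


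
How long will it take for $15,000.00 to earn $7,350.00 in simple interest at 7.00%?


Rearrange the simple interest formula for t:
I = P × r × t  ⇒  t = I / (P × r)
t = $7,350.00 / ($15,000.00 × 0.07)
t = 7

t = I/(P×r) = 7 years


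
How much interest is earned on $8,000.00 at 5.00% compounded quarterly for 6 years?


Compound interest earned = final amount − principal.
A = P(1 + r/n)^(nt) = $8,000.00 × (1 + 0.05/4)^(4 × 6) = $10,778.81
Interest = A − P = $10,778.81 − $8,000.00 = $2,778.81

Interest = A - P = $2,778.81


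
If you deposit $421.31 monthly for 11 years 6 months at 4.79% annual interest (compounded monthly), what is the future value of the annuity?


Future value of an ordinary annuity: FV = PMT × ((1 + r)^n − 1) / r
Monthly rate r = 0.0479/12 ≈ 0.00399167, n = 138
FV = $421.31 × ((1 + 0.0479/12)^138 − 1) / (0.0479/12)
FV = $421.31 × 183.588938
FV = $77,347.86

FV = PMT × ((1+r)^n - 1)/r = $77,347.86


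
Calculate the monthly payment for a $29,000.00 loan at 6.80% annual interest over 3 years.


Loan payment formula: PMT = PV × r / (1 − (1 + r)^(−n))
Monthly rate r = 0.068/12 ≈ 0.00566667, n = 36 months
Denominator: 1 − (1 + 0.068/12)^(−36) = 0.184068
PMT = $29,000.00 × (0.068/12) / 0.184068
PMT = $892.79 per month

PMT = PV × r / (1-(1+r)^(-n)) = $892.79/month


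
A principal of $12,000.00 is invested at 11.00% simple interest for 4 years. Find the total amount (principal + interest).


Total amount formula: A = P(1 + rt) = P + P·r·t
Interest: I = P × r × t = $12,000.00 × 0.11 × 4 = $5,280.00
A = P + I = $12,000.00 + $5,280.00 = $17,280.00

A = P + I = P(1 + rt) = $17,280.00


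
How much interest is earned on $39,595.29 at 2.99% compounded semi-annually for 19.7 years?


Compound interest earned = final amount − principal.
A = P(1 + r/n)^(nt) = $39,595.29 × (1 + 0.0299/2)^(2 × 19.7) = $71,049.77
Interest = A − P = $71,049.77 − $39,595.29 = $31,454.48

Interest = A - P = $31,454.48


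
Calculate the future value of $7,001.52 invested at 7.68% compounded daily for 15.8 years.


Compound interest formula: A = P(1 + r/n)^(nt)
A = $7,001.52 × (1 + 0.0768/365)^(365 × 15.8)
Growth factor: (1 + 0.0768/365)^5767 = 3.364611
A = $7,001.52 × 3.364611
A = $23,557.39

A = P(1 + r/n)^(nt) = $23,557.39


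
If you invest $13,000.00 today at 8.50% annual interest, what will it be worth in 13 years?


Future value formula: FV = PV × (1 + r)^t
FV = $13,000.00 × (1 + 0.085)^13
FV = $13,000.00 × 2.8879296
FV = $37,543.08

FV = PV × (1 + r)^t = $37,543.08


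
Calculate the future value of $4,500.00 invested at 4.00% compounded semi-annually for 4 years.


Compound interest formula: A = P(1 + r/n)^(nt)
A = $4,500.00 × (1 + 0.04/2)^(2 × 4)
Growth factor: (1 + 0.04/2)^8 = 1.171659
A = $4,500.00 × 1.171659
A = $5,272.47

A = P(1 + r/n)^(nt) = $5,272.47


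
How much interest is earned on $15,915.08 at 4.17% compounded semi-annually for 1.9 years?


Compound interest earned = final amount − principal.
A = P(1 + r/n)^(nt) = $15,915.08 × (1 + 0.0417/2)^(2 × 1.9) = $17,213.30
Interest = A − P = $17,213.30 − $15,915.08 = $1,298.22

Interest = A - P = $1,298.22


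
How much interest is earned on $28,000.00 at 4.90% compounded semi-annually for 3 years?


Compound interest earned = final amount − principal.
A = P(1 + r/n)^(nt) = $28,000.00 × (1 + 0.049/2)^(2 × 3) = $32,376.49
Interest = A − P = $32,376.49 − $28,000.00 = $4,376.49

Interest = A - P = $4,376.49


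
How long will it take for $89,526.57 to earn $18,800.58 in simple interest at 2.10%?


Rearrange the simple interest formula for t:
I = P × r × t  ⇒  t = I / (P × r)
t = $18,800.58 / ($89,526.57 × 0.021)
t = 10

t = I/(P×r) = 10 years


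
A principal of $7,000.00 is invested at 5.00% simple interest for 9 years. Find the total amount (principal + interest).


Total amount formula: A = P(1 + rt) = P + P·r·t
Interest: I = P × r × t = $7,000.00 × 0.05 × 9 = $3,150.00
A = P + I = $7,000.00 + $3,150.00 = $10,150.00

A = P + I = P(1 + rt) = $10,150.00


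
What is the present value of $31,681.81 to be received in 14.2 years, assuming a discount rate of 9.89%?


Present value formula: PV = FV / (1 + r)^t
PV = $31,681.81 / (1 + 0.0989)^14.2
PV = $31,681.81 / 3.8159798
PV = $8,302.41

PV = FV / (1 + r)^t = $8,302.41


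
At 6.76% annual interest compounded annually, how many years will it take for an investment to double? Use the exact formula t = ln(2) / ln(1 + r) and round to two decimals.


Doubling condition: (1 + r)^t = 2
Take ln of both sides: t × ln(1 + r) = ln(2)
t = ln(2) / ln(1 + r)
t = 0.693147 / 0.065413
t = 10.60

t = ln(2) / ln(1 + r) = 10.60 years


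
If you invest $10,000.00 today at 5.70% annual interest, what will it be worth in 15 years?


Future value formula: FV = PV × (1 + r)^t
FV = $10,000.00 × (1 + 0.057)^15
FV = $10,000.00 × 2.296809
FV = $22,968.09

FV = PV × (1 + r)^t = $22,968.09


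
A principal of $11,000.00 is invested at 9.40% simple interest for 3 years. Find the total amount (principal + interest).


Total amount formula: A = P(1 + rt) = P + P·r·t
Interest: I = P × r × t = $11,000.00 × 0.094 × 3 = $3,102.00
A = P + I = $11,000.00 + $3,102.00 = $14,102.00

A = P + I = P(1 + rt) = $14,102.00


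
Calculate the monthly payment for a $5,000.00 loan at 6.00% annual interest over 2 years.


Loan payment formula: PMT = PV × r / (1 − (1 + r)^(−n))
Monthly rate r = 0.06/12 = 0.005, n = 24 months
Denominator: 1 − (1 + 0.06/12)^(−24) = 0.112814
PMT = $5,000.00 × (0.06/12) / 0.112814
PMT = $221.60 per month

PMT = PV × r / (1-(1+r)^(-n)) = $221.60/month


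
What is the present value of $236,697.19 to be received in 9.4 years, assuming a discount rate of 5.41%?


Present value formula: PV = FV / (1 + r)^t
PV = $236,697.19 / (1 + 0.0541)^9.4
PV = $236,697.19 / 1.6409262
PV = $144,246.09

PV = FV / (1 + r)^t = $144,246.09


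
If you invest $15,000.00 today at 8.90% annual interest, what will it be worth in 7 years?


Future value formula: FV = PV × (1 + r)^t
FV = $15,000.00 × (1 + 0.089)^7
FV = $15,000.00 × 1.816332
FV = $27,244.98

FV = PV × (1 + r)^t = $27,244.98


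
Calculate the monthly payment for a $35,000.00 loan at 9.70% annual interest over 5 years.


Loan payment formula: PMT = PV × r / (1 − (1 + r)^(−n))
Monthly rate r = 0.097/12 ≈ 0.00808333, n = 60 months
Denominator: 1 − (1 + 0.097/12)^(−60) = 0.383101
PMT = $35,000.00 × (0.097/12) / 0.383101
PMT = $738.49 per month

PMT = PV × r / (1-(1+r)^(-n)) = $738.49/month


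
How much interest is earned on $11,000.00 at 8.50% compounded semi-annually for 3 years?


Compound interest earned = final amount − principal.
A = P(1 + r/n)^(nt) = $11,000.00 × (1 + 0.085/2)^(2 × 3) = $14,120.47
Interest = A − P = $14,120.47 − $11,000.00 = $3,120.47

Interest = A - P = $3,120.47


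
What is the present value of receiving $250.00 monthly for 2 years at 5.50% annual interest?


Present value of an ordinary annuity: PV = PMT × (1 − (1 + r)^(−n)) / r
Monthly rate r = 0.055/12 ≈ 0.00458333, n = 24
PV = $250.00 × (1 − (1 + 0.055/12)^(−24)) / (0.055/12)
PV = $250.00 × 22.677971
PV = $5,669.49

PV = PMT × (1-(1+r)^(-n))/r = $5,669.49


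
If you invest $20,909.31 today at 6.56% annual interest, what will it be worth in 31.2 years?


Future value formula: FV = PV × (1 + r)^t
FV = $20,909.31 × (1 + 0.0656)^31.2
FV = $20,909.31 × 7.260047
FV = $151,802.57

FV = PV × (1 + r)^t = $151,802.57


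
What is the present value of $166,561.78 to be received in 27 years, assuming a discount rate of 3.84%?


Present value formula: PV = FV / (1 + r)^t
PV = $166,561.78 / (1 + 0.0384)^27
PV = $166,561.78 / 2.765963
PV = $60,218.37

PV = FV / (1 + r)^t = $60,218.37


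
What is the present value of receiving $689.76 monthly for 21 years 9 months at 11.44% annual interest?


Present value of an ordinary annuity: PV = PMT × (1 − (1 + r)^(−n)) / r
Monthly rate r = 0.1144/12 ≈ 0.00953333, n = 261
PV = $689.76 × (1 − (1 + 0.1144/12)^(−261)) / (0.1144/12)
PV = $689.76 × 96.079297
PV = $66,271.66

PV = PMT × (1-(1+r)^(-n))/r = $66,271.66


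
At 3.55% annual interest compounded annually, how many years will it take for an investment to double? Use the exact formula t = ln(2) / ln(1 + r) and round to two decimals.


Doubling condition: (1 + r)^t = 2
Take ln of both sides: t × ln(1 + r) = ln(2)
t = ln(2) / ln(1 + r)
t = 0.693147 / 0.034884
t = 19.87

t = ln(2) / ln(1 + r) = 19.87 years


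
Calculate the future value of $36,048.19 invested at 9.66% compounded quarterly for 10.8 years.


Compound interest formula: A = P(1 + r/n)^(nt)
A = $36,048.19 × (1 + 0.0966/4)^(4 × 10.8)
Growth factor: (1 + 0.0966/4)^43.2 = 2.8035364
A = $36,048.19 × 2.8035364
A = $101,062.41

A = P(1 + r/n)^(nt) = $101,062.41


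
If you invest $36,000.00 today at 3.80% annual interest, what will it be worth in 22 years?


Future value formula: FV = PV × (1 + r)^t
FV = $36,000.00 × (1 + 0.038)^22
FV = $36,000.00 × 2.271652
FV = $81,779.47

FV = PV × (1 + r)^t = $81,779.47


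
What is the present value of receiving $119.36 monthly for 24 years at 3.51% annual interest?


Present value of an ordinary annuity: PV = PMT × (1 − (1 + r)^(−n)) / r
Monthly rate r = 0.0351/12 = 0.002925, n = 288
PV = $119.36 × (1 − (1 + 0.0351/12)^(−288)) / (0.0351/12)
PV = $119.36 × 194.459641
PV = $23,210.70

PV = PMT × (1-(1+r)^(-n))/r = $23,210.70


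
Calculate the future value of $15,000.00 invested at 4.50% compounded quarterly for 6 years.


Compound interest formula: A = P(1 + r/n)^(nt)
A = $15,000.00 × (1 + 0.045/4)^(4 × 6)
Growth factor: (1 + 0.045/4)^24 = 1.3079912
A = $15,000.00 × 1.3079912
A = $19,619.87

A = P(1 + r/n)^(nt) = $19,619.87


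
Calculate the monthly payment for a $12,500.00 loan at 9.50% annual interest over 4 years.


Loan payment formula: PMT = PV × r / (1 − (1 + r)^(−n))
Monthly rate r = 0.095/12 ≈ 0.00791667, n = 48 months
Denominator: 1 − (1 + 0.095/12)^(−48) = 0.315115
PMT = $12,500.00 × (0.095/12) / 0.315115
PMT = $314.04 per month

PMT = PV × r / (1-(1+r)^(-n)) = $314.04/month


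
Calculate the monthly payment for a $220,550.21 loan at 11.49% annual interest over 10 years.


Loan payment formula: PMT = PV × r / (1 − (1 + r)^(−n))
Monthly rate r = 0.1149/12 = 0.009575, n = 120 months
Denominator: 1 − (1 + 0.1149/12)^(−120) = 0.681309
PMT = $220,550.21 × (0.1149/12) / 0.681309
PMT = $3,099.57 per month

PMT = PV × r / (1-(1+r)^(-n)) = $3,099.57/month


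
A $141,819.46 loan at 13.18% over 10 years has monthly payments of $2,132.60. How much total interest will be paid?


Total paid over the life of the loan = PMT × n.
Total paid = $2,132.60 × 120 = $255,912.00
Total interest = total paid − principal = $255,912.00 − $141,819.46 = $114,092.54

Total interest = (PMT × n) - PV = $114,092.54


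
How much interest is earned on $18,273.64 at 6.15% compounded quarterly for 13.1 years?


Compound interest earned = final amount − principal.
A = P(1 + r/n)^(nt) = $18,273.64 × (1 + 0.0615/4)^(4 × 13.1) = $40,649.19
Interest = A − P = $40,649.19 − $18,273.64 = $22,375.55

Interest = A - P = $22,375.55


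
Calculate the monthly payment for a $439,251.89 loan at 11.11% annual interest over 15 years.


Loan payment formula: PMT = PV × r / (1 − (1 + r)^(−n))
Monthly rate r = 0.1111/12 ≈ 0.00925833, n = 180 months
Denominator: 1 − (1 + 0.1111/12)^(−180) = 0.809639
PMT = $439,251.89 × (0.1111/12) / 0.809639
PMT = $5,022.91 per month

PMT = PV × r / (1-(1+r)^(-n)) = $5,022.91/month


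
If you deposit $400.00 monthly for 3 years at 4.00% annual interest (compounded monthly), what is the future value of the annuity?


Future value of an ordinary annuity: FV = PMT × ((1 + r)^n − 1) / r
Monthly rate r = 0.04/12 ≈ 0.00333333, n = 36
FV = $400.00 × ((1 + 0.04/12)^36 − 1) / (0.04/12)
FV = $400.00 × 38.181562
FV = $15,272.62

FV = PMT × ((1+r)^n - 1)/r = $15,272.62


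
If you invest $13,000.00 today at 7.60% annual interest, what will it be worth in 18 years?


Future value formula: FV = PV × (1 + r)^t
FV = $13,000.00 × (1 + 0.076)^18
FV = $13,000.00 × 3.7378415
FV = $48,591.94

FV = PV × (1 + r)^t = $48,591.94


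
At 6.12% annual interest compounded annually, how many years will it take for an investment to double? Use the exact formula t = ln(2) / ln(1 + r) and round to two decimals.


Doubling condition: (1 + r)^t = 2
Take ln of both sides: t × ln(1 + r) = ln(2)
t = ln(2) / ln(1 + r)
t = 0.693147 / 0.059400
t = 11.67

t = ln(2) / ln(1 + r) = 11.67 years


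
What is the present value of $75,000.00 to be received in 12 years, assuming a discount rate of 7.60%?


Present value formula: PV = FV / (1 + r)^t
PV = $75,000.00 / (1 + 0.076)^12
PV = $75,000.00 / 2.408503
PV = $31,139.67

PV = FV / (1 + r)^t = $31,139.67


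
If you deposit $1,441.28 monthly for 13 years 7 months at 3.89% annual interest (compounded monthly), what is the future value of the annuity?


Future value of an ordinary annuity: FV = PMT × ((1 + r)^n − 1) / r
Monthly rate r = 0.0389/12 ≈ 0.00324167, n = 163
FV = $1,441.28 × ((1 + 0.0389/12)^163 − 1) / (0.0389/12)
FV = $1,441.28 × 214.319728
FV = $308,894.74

FV = PMT × ((1+r)^n - 1)/r = $308,894.74


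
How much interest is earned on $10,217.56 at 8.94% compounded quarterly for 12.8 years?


Compound interest earned = final amount − principal.
A = P(1 + r/n)^(nt) = $10,217.56 × (1 + 0.0894/4)^(4 × 12.8) = $31,684.49
Interest = A − P = $31,684.49 − $10,217.56 = $21,466.93

Interest = A - P = $21,466.93


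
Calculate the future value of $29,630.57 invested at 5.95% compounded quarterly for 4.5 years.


Compound interest formula: A = P(1 + r/n)^(nt)
A = $29,630.57 × (1 + 0.0595/4)^(4 × 4.5)
Growth factor: (1 + 0.0595/4)^18 = 1.3044456
A = $29,630.57 × 1.3044456
A = $38,651.47

A = P(1 + r/n)^(nt) = $38,651.47


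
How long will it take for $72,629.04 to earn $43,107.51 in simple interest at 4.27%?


Rearrange the simple interest formula for t:
I = P × r × t  ⇒  t = I / (P × r)
t = $43,107.51 / ($72,629.04 × 0.0427)
t = 13.9

t = I/(P×r) = 13.9 years


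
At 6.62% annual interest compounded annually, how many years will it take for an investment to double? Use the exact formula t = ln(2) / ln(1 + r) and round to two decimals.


Doubling condition: (1 + r)^t = 2
Take ln of both sides: t × ln(1 + r) = ln(2)
t = ln(2) / ln(1 + r)
t = 0.693147 / 0.064101
t = 10.81

t = ln(2) / ln(1 + r) = 10.81 years


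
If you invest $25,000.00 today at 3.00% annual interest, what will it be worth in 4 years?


Future value formula: FV = PV × (1 + r)^t
FV = $25,000.00 × (1 + 0.03)^4
FV = $25,000.00 × 1.1255088
FV = $28,137.72

FV = PV × (1 + r)^t = $28,137.72


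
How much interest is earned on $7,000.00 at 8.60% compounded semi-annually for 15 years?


Compound interest earned = final amount − principal.
A = P(1 + r/n)^(nt) = $7,000.00 × (1 + 0.086/2)^(2 × 15) = $24,752.97
Interest = A − P = $24,752.97 − $7,000.00 = $17,752.97

Interest = A - P = $17,752.97


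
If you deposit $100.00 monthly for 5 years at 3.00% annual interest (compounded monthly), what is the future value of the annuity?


Future value of an ordinary annuity: FV = PMT × ((1 + r)^n − 1) / r
Monthly rate r = 0.03/12 = 0.0025, n = 60
FV = $100.00 × ((1 + 0.03/12)^60 − 1) / (0.03/12)
FV = $100.00 × 64.646713
FV = $6,464.67

FV = PMT × ((1+r)^n - 1)/r = $6,464.67


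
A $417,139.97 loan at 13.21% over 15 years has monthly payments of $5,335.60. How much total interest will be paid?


Total paid over the life of the loan = PMT × n.
Total paid = $5,335.60 × 180 = $960,408.00
Total interest = total paid − principal = $960,408.00 − $417,139.97 = $543,268.03

Total interest = (PMT × n) - PV = $543,268.03


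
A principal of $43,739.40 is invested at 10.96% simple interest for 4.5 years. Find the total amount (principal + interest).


Total amount formula: A = P(1 + rt) = P + P·r·t
Interest: I = P × r × t = $43,739.40 × 0.1096 × 4.5 = $21,572.27
A = P + I = $43,739.40 + $21,572.27 = $65,311.67

A = P + I = P(1 + rt) = $65,311.67


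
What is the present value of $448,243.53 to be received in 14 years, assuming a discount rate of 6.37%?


Present value formula: PV = FV / (1 + r)^t
PV = $448,243.53 / (1 + 0.0637)^14
PV = $448,243.53 / 2.37393175
PV = $188,819.05

PV = FV / (1 + r)^t = $188,819.05


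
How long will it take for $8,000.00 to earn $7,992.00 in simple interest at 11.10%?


Rearrange the simple interest formula for t:
I = P × r × t  ⇒  t = I / (P × r)
t = $7,992.00 / ($8,000.00 × 0.111)
t = 9

t = I/(P×r) = 9 years


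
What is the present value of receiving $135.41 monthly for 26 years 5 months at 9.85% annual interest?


Present value of an ordinary annuity: PV = PMT × (1 − (1 + r)^(−n)) / r
Monthly rate r = 0.0985/12 ≈ 0.00820833, n = 317
PV = $135.41 × (1 − (1 + 0.0985/12)^(−317)) / (0.0985/12)
PV = $135.41 × 112.700888
PV = $15,260.83

PV = PMT × (1-(1+r)^(-n))/r = $15,260.83


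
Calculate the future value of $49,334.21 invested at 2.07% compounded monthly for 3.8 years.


Compound interest formula: A = P(1 + r/n)^(nt)
A = $49,334.21 × (1 + 0.0207/12)^(12 × 3.8)
Growth factor: (1 + 0.0207/12)^45.6 = 1.0817631
A = $49,334.21 × 1.0817631
A = $53,367.93

A = P(1 + r/n)^(nt) = $53,367.93


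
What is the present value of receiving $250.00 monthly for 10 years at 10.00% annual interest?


Present value of an ordinary annuity: PV = PMT × (1 − (1 + r)^(−n)) / r
Monthly rate r = 0.1/12 ≈ 0.00833333, n = 120
PV = $250.00 × (1 − (1 + 0.1/12)^(−120)) / (0.1/12)
PV = $250.00 × 75.671163
PV = $18,917.79

PV = PMT × (1-(1+r)^(-n))/r = $18,917.79


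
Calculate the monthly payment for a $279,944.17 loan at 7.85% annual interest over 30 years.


Loan payment formula: PMT = PV × r / (1 − (1 + r)^(−n))
Monthly rate r = 0.0785/12 ≈ 0.00654167, n = 360 months
Denominator: 1 − (1 + 0.0785/12)^(−360) = 0.904376
PMT = $279,944.17 × (0.0785/12) / 0.904376
PMT = $2,024.93 per month

PMT = PV × r / (1-(1+r)^(-n)) = $2,024.93/month


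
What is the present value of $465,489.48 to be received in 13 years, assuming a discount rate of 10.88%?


Present value formula: PV = FV / (1 + r)^t
PV = $465,489.48 / (1 + 0.1088)^13
PV = $465,489.48 / 3.8290569
PV = $121,567.66

PV = FV / (1 + r)^t = $121,567.66


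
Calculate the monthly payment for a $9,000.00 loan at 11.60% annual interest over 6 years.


Loan payment formula: PMT = PV × r / (1 − (1 + r)^(−n))
Monthly rate r = 0.116/12 ≈ 0.00966667, n = 72 months
Denominator: 1 − (1 + 0.116/12)^(−72) = 0.499755
PMT = $9,000.00 × (0.116/12) / 0.499755
PMT = $174.09 per month

PMT = PV × r / (1-(1+r)^(-n)) = $174.09/month


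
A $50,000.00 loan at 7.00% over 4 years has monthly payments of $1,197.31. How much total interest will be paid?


Total paid over the life of the loan = PMT × n.
Total paid = $1,197.31 × 48 = $57,470.88
Total interest = total paid − principal = $57,470.88 − $50,000.00 = $7,470.88

Total interest = (PMT × n) - PV = $7,470.88


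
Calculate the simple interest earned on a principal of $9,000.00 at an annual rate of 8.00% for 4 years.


Simple interest formula: I = P × r × t
I = $9,000.00 × 0.08 × 4
I = $2,880.00

I = P × r × t = $2,880.00


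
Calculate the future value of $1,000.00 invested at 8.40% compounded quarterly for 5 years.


Compound interest formula: A = P(1 + r/n)^(nt)
A = $1,000.00 × (1 + 0.084/4)^(4 × 5)
Growth factor: (1 + 0.084/4)^20 = 1.515357
A = $1,000.00 × 1.515357
A = $1,515.36

A = P(1 + r/n)^(nt) = $1,515.36


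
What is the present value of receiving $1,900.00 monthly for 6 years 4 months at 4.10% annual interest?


Present value of an ordinary annuity: PV = PMT × (1 − (1 + r)^(−n)) / r
Monthly rate r = 0.041/12 ≈ 0.00341667, n = 76
PV = $1,900.00 × (1 − (1 + 0.041/12)^(−76)) / (0.041/12)
PV = $1,900.00 × 66.834119
PV = $126,984.83

PV = PMT × (1-(1+r)^(-n))/r = $126,984.83


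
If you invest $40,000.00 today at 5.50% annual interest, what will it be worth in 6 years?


Future value formula: FV = PV × (1 + r)^t
FV = $40,000.00 × (1 + 0.055)^6
FV = $40,000.00 × 1.3788428
FV = $55,153.71

FV = PV × (1 + r)^t = $55,153.71


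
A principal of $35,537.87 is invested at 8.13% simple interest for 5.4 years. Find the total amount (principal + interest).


Total amount formula: A = P(1 + rt) = P + P·r·t
Interest: I = P × r × t = $35,537.87 × 0.0813 × 5.4 = $15,601.84
A = P + I = $35,537.87 + $15,601.84 = $51,139.71

A = P + I = P(1 + rt) = $51,139.71


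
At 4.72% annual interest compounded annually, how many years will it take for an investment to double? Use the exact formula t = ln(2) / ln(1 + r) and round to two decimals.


Doubling condition: (1 + r)^t = 2
Take ln of both sides: t × ln(1 + r) = ln(2)
t = ln(2) / ln(1 + r)
t = 0.693147 / 0.046120
t = 15.03

t = ln(2) / ln(1 + r) = 15.03 years
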